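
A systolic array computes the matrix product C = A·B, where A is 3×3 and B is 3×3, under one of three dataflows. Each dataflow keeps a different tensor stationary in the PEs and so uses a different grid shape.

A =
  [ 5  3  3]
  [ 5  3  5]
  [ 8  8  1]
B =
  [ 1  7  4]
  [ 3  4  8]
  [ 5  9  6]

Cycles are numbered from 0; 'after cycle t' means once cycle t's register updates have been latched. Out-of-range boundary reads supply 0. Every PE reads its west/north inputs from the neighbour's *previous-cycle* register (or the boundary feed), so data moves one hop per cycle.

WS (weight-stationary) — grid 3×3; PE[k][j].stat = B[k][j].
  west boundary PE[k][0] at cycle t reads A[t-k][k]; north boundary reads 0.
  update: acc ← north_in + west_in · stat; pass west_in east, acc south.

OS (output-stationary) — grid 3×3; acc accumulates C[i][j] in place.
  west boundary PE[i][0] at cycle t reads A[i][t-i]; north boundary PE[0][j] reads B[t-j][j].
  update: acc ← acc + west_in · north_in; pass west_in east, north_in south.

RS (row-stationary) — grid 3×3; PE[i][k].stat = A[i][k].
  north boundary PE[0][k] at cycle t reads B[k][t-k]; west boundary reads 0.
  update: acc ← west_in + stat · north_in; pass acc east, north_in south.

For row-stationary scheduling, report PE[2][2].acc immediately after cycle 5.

RS (3×3). Following PE[2][2] plus its west/north inputs:
  [0] (1,2) acc=0 (h:0 v:0)
  [0] (2,1) acc=0 (h:0 v:0)
  [0] (2,2) acc=0 (h:0 v:0)
  [1] (1,2) acc=0 (h:0 v:0)
  [1] (2,1) acc=0 (h:0 v:0)
  [1] (2,2) acc=0 (h:0 v:0)
  [2] (1,2) acc=0 (h:0 v:0)
  [2] (2,1) acc=0 (h:0 v:0)
  [2] (2,2) acc=0 (h:0 v:0)
  [3] (1,2) acc=39 (h:39 v:5)
  [3] (2,1) acc=32 (h:32 v:3)
  [3] (2,2) acc=0 (h:0 v:0)
  [4] (1,2) acc=92 (h:92 v:9)
  [4] (2,1) acc=88 (h:88 v:4)
  [4] (2,2) acc=37 (h:37 v:5)
  [5] (1,2) acc=74 (h:74 v:6)
  [5] (2,1) acc=96 (h:96 v:8)
  [5] (2,2) acc=97 (h:97 v:9)

PE[2][2].acc = 97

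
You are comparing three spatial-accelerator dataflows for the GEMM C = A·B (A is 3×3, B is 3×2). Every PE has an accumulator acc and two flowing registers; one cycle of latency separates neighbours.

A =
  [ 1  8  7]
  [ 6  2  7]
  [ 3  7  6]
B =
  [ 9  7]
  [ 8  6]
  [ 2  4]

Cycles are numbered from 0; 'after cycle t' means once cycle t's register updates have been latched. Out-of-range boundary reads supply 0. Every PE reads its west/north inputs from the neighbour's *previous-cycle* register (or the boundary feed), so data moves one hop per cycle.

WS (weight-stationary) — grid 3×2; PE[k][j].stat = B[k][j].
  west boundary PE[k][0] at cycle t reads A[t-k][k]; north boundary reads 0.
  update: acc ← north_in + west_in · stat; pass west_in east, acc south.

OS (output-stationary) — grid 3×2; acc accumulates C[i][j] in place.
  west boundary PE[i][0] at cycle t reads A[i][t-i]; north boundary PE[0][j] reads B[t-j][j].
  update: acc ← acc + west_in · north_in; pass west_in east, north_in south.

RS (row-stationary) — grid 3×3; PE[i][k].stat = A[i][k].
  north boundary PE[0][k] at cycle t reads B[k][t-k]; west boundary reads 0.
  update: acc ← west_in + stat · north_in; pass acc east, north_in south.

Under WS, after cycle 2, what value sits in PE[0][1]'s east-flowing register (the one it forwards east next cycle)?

WS (3×2). Following PE[0][1] plus its west/north inputs:
  t=0 PE[0][0]: acc=9 h=1 v=9
  t=0 PE[0][1]: acc=0 h=0 v=0
  t=1 PE[0][0]: acc=54 h=6 v=54
  t=1 PE[0][1]: acc=7 h=1 v=7
  t=2 PE[0][0]: acc=27 h=3 v=27
  t=2 PE[0][1]: acc=42 h=6 v=42

register = 6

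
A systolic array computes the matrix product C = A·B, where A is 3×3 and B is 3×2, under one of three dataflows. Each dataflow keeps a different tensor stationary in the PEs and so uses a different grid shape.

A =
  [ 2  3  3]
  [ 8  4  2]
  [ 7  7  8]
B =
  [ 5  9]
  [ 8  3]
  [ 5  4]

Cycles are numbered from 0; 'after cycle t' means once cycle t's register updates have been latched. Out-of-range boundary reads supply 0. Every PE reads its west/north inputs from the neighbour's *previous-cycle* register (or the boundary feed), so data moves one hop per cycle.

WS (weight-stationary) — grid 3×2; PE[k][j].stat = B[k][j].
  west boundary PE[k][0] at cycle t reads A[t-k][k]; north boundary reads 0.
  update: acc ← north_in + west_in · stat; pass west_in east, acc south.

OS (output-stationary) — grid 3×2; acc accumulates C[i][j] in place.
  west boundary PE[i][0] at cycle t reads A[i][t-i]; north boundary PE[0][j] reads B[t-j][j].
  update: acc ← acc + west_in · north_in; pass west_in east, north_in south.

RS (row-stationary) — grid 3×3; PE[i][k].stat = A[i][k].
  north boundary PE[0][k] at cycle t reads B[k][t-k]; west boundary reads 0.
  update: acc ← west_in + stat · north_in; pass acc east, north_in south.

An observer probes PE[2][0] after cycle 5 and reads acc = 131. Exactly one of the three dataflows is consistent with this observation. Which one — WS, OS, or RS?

dataflow = OS

Under WS (3×2), PE[2][0]:
  c0 r2c0: 0 / 0 / 0
  c1 r2c0: 0 / 0 / 0
  c2 r2c0: 49 / 3 / 49
  c3 r2c0: 82 / 2 / 82
  c4 r2c0: 131 / 8 / 131
  c5 r2c0: 0 / 0 / 0
Under OS (3×2), PE[2][0]:
  c0 r2c0: 0 / 0 / 0
  c1 r2c0: 0 / 0 / 0
  c2 r2c0: 35 / 7 / 5
  c3 r2c0: 91 / 7 / 8
  c4 r2c0: 131 / 8 / 5
  c5 r2c0: 131 / 0 / 0
Under RS (3×3), PE[2][0]:
  c0 r2c0: 0 / 0 / 0
  c1 r2c0: 0 / 0 / 0
  c2 r2c0: 35 / 35 / 5
  c3 r2c0: 63 / 63 / 9
  c4 r2c0: 0 / 0 / 0
  c5 r2c0: 0 / 0 / 0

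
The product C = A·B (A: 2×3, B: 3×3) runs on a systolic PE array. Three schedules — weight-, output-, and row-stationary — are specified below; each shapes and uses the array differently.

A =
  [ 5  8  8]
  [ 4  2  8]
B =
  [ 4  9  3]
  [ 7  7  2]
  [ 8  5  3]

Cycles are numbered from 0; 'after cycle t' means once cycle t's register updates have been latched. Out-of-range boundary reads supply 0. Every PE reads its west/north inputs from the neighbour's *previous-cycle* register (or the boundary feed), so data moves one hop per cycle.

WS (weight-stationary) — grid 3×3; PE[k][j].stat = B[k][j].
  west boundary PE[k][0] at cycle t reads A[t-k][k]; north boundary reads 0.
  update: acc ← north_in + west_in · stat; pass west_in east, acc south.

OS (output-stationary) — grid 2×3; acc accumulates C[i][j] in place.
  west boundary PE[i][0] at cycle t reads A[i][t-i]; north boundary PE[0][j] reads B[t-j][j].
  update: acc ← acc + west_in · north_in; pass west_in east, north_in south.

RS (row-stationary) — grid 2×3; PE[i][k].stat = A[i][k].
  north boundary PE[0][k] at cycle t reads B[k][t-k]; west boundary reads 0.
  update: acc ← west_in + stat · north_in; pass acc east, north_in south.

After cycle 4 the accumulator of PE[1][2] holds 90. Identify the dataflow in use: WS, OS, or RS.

dataflow = RS

WS (3×3 grid), PE[1][2]:
  cycle 0: PE[1][2] → acc 0, east 0, south 0
  cycle 1: PE[1][2] → acc 0, east 0, south 0
  cycle 2: PE[1][2] → acc 0, east 0, south 0
  cycle 3: PE[1][2] → acc 31, east 8, south 31
  cycle 4: PE[1][2] → acc 16, east 2, south 16
OS (2×3 grid), PE[1][2]:
  cycle 0: PE[1][2] → acc 0, east 0, south 0
  cycle 1: PE[1][2] → acc 0, east 0, south 0
  cycle 2: PE[1][2] → acc 0, east 0, south 0
  cycle 3: PE[1][2] → acc 12, east 4, south 3
  cycle 4: PE[1][2] → acc 16, east 2, south 2
RS (2×3 grid), PE[1][2]:
  cycle 0: PE[1][2] → acc 0, east 0, south 0
  cycle 1: PE[1][2] → acc 0, east 0, south 0
  cycle 2: PE[1][2] → acc 0, east 0, south 0
  cycle 3: PE[1][2] → acc 94, east 94, south 8
  cycle 4: PE[1][2] → acc 90, east 90, south 5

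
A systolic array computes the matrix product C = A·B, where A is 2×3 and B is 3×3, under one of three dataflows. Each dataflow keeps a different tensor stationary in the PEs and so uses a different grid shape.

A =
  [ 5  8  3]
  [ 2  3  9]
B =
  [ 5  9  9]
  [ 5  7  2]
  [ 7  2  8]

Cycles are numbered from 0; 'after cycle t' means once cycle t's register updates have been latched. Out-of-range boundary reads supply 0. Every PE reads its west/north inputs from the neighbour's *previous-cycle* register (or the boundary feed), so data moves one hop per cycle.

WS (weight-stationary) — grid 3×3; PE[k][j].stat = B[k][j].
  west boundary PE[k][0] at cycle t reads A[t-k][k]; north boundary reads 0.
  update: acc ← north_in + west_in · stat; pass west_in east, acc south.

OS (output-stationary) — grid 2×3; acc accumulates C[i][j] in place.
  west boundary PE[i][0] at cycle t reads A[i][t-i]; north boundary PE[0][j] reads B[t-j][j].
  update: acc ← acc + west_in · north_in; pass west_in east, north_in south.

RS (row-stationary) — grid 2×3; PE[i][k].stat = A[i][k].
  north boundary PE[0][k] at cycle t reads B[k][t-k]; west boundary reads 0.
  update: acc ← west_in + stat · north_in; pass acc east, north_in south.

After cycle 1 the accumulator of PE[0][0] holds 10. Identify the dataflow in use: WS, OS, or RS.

Under WS (3×3), PE[0][0]:
  cycle 0: PE[0][0] → acc 25, east 5, south 25
  cycle 1: PE[0][0] → acc 10, east 2, south 10
Under OS (2×3), PE[0][0]:
  cycle 0: PE[0][0] → acc 25, east 5, south 5
  cycle 1: PE[0][0] → acc 65, east 8, south 5
Under RS (2×3), PE[0][0]:
  cycle 0: PE[0][0] → acc 25, east 25, south 5
  cycle 1: PE[0][0] → acc 45, east 45, south 9

dataflow = WS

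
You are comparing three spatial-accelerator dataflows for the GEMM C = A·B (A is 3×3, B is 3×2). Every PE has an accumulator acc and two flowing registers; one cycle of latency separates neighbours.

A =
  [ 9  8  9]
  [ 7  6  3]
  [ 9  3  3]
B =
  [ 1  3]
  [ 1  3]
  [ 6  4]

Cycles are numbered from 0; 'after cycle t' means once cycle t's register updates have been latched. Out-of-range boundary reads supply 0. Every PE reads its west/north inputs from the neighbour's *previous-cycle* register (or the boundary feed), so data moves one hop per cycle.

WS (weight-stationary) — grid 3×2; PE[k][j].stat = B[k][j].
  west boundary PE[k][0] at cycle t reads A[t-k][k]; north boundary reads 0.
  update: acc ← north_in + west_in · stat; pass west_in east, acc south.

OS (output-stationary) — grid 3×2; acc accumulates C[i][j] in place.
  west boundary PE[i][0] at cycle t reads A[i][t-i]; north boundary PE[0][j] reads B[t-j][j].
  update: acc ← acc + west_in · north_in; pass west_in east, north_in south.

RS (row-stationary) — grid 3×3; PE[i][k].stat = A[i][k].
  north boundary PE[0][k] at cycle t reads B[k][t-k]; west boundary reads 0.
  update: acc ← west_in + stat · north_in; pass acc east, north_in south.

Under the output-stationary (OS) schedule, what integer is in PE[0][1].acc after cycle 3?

OS on a 3×2 grid — tracing PE[0][1] and its feeders:
  t=0 PE[0][0]: acc=9 h=9 v=1
  t=0 PE[0][1]: acc=0 h=0 v=0
  t=1 PE[0][0]: acc=17 h=8 v=1
  t=1 PE[0][1]: acc=27 h=9 v=3
  t=2 PE[0][0]: acc=71 h=9 v=6
  t=2 PE[0][1]: acc=51 h=8 v=3
  t=3 PE[0][0]: acc=71 h=0 v=0
  t=3 PE[0][1]: acc=87 h=9 v=4

PE[0][1].acc = 87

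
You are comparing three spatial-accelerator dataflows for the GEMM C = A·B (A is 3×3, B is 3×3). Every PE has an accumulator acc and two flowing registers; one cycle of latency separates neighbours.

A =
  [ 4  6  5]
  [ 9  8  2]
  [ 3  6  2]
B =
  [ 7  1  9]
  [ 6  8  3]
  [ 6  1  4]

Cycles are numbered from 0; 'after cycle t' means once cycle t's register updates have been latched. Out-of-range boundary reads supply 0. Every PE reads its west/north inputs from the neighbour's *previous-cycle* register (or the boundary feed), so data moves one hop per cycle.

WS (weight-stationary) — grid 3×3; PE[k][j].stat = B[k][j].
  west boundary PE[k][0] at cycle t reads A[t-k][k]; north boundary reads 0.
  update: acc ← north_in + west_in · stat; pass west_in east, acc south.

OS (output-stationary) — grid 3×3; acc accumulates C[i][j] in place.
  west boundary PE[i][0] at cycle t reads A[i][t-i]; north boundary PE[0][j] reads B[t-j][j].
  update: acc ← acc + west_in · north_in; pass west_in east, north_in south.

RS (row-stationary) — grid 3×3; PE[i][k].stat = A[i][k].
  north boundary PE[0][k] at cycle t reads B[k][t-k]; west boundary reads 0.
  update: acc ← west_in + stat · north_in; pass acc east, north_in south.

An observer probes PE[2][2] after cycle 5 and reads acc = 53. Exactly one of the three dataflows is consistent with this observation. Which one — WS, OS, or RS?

WS (3×3 grid), PE[2][2]:
  [0] (2,2) acc=0 (h:0 v:0)
  [1] (2,2) acc=0 (h:0 v:0)
  [2] (2,2) acc=0 (h:0 v:0)
  [3] (2,2) acc=0 (h:0 v:0)
  [4] (2,2) acc=74 (h:5 v:74)
  [5] (2,2) acc=113 (h:2 v:113)
OS (3×3 grid), PE[2][2]:
  [0] (2,2) acc=0 (h:0 v:0)
  [1] (2,2) acc=0 (h:0 v:0)
  [2] (2,2) acc=0 (h:0 v:0)
  [3] (2,2) acc=0 (h:0 v:0)
  [4] (2,2) acc=27 (h:3 v:9)
  [5] (2,2) acc=45 (h:6 v:3)
RS (3×3 grid), PE[2][2]:
  [0] (2,2) acc=0 (h:0 v:0)
  [1] (2,2) acc=0 (h:0 v:0)
  [2] (2,2) acc=0 (h:0 v:0)
  [3] (2,2) acc=0 (h:0 v:0)
  [4] (2,2) acc=69 (h:69 v:6)
  [5] (2,2) acc=53 (h:53 v:1)

dataflow = RS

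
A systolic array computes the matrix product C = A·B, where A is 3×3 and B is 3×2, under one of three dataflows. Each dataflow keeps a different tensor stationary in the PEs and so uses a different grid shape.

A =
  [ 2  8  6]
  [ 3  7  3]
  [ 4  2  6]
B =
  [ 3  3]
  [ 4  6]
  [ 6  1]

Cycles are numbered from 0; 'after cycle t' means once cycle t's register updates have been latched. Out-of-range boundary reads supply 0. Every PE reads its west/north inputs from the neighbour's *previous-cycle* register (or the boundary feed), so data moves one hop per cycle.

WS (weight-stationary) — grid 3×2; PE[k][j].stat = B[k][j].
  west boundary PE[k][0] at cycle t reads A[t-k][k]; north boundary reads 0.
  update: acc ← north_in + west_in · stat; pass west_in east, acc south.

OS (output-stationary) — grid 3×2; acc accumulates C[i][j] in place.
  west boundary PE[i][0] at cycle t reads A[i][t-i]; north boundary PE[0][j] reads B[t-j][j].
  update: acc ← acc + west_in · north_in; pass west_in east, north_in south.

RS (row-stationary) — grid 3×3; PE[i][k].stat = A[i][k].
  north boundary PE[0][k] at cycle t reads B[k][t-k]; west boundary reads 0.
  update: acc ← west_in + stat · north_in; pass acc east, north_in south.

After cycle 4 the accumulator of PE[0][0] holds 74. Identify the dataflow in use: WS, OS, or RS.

dataflow = OS

— WS: 3×2; PE[0][0] trace:
  [0] (0,0) acc=6 (h:2 v:6)
  [1] (0,0) acc=9 (h:3 v:9)
  [2] (0,0) acc=12 (h:4 v:12)
  [3] (0,0) acc=0 (h:0 v:0)
  [4] (0,0) acc=0 (h:0 v:0)
— OS: 3×2; PE[0][0] trace:
  [0] (0,0) acc=6 (h:2 v:3)
  [1] (0,0) acc=38 (h:8 v:4)
  [2] (0,0) acc=74 (h:6 v:6)
  [3] (0,0) acc=74 (h:0 v:0)
  [4] (0,0) acc=74 (h:0 v:0)
— RS: 3×3; PE[0][0] trace:
  [0] (0,0) acc=6 (h:6 v:3)
  [1] (0,0) acc=6 (h:6 v:3)
  [2] (0,0) acc=0 (h:0 v:0)
  [3] (0,0) acc=0 (h:0 v:0)
  [4] (0,0) acc=0 (h:0 v:0)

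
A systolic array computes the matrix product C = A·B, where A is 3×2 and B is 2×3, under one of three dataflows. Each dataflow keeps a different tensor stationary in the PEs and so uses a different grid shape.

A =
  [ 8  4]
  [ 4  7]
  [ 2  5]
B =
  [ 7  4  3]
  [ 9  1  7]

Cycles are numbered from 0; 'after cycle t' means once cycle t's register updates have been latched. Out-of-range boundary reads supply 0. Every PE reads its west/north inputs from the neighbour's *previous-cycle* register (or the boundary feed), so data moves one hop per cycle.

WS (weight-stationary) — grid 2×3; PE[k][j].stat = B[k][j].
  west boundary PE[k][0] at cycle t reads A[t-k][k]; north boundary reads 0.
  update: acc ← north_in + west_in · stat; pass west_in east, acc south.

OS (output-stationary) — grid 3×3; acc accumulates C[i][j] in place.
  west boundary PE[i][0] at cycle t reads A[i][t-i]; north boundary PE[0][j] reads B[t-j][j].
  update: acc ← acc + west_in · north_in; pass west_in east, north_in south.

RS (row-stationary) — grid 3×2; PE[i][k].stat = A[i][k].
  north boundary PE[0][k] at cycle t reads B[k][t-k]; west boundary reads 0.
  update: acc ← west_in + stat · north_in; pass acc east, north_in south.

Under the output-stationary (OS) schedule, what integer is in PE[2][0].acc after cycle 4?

Tracing OS — 3×3 array, target PE[2][0]:
  cycle 0: PE[1][0] → acc 0, east 0, south 0
  cycle 0: PE[2][0] → acc 0, east 0, south 0
  cycle 1: PE[1][0] → acc 28, east 4, south 7
  cycle 1: PE[2][0] → acc 0, east 0, south 0
  cycle 2: PE[1][0] → acc 91, east 7, south 9
  cycle 2: PE[2][0] → acc 14, east 2, south 7
  cycle 3: PE[1][0] → acc 91, east 0, south 0
  cycle 3: PE[2][0] → acc 59, east 5, south 9
  cycle 4: PE[1][0] → acc 91, east 0, south 0
  cycle 4: PE[2][0] → acc 59, east 0, south 0

PE[2][0].acc = 59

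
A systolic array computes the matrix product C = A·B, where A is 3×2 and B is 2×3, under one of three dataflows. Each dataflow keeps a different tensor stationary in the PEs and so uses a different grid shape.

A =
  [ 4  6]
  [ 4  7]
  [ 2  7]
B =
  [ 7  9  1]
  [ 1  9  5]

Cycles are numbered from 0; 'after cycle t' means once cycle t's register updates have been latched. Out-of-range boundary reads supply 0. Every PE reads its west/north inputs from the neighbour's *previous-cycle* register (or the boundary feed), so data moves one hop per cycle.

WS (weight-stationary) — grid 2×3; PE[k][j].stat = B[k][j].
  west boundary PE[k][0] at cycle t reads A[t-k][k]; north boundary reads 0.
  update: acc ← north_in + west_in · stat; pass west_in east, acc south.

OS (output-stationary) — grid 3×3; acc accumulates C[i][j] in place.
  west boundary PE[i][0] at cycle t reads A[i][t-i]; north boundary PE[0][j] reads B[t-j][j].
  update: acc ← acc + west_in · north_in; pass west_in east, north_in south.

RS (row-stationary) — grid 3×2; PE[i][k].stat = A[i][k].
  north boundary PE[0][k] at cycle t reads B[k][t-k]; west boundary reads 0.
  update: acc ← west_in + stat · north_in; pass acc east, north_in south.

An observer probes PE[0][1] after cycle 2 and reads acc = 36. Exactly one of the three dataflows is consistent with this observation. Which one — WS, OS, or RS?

— WS: 2×3; PE[0][1] trace:
  t=0 PE[0][1]: acc=0 h=0 v=0
  t=1 PE[0][1]: acc=36 h=4 v=36
  t=2 PE[0][1]: acc=36 h=4 v=36
— OS: 3×3; PE[0][1] trace:
  t=0 PE[0][1]: acc=0 h=0 v=0
  t=1 PE[0][1]: acc=36 h=4 v=9
  t=2 PE[0][1]: acc=90 h=6 v=9
— RS: 3×2; PE[0][1] trace:
  t=0 PE[0][1]: acc=0 h=0 v=0
  t=1 PE[0][1]: acc=34 h=34 v=1
  t=2 PE[0][1]: acc=90 h=90 v=9

dataflow = WS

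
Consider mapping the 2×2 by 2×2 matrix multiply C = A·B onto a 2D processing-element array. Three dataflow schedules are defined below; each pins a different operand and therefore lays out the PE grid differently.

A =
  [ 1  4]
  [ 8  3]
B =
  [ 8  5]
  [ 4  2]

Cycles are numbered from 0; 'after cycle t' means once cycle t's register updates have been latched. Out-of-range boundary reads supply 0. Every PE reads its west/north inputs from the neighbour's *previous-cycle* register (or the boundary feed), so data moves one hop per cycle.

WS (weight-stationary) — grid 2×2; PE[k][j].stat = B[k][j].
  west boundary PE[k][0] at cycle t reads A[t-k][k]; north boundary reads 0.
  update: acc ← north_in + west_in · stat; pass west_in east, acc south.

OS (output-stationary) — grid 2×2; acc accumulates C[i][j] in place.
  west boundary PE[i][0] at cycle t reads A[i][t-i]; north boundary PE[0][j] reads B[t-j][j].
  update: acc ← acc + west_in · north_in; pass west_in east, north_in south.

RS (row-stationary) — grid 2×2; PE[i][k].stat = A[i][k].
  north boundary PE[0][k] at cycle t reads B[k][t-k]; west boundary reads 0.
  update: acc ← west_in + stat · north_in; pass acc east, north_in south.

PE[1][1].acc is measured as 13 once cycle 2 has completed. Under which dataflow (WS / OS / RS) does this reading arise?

WS (2×2 grid), PE[1][1]:
  [0] (1,1) acc=0 (h:0 v:0)
  [1] (1,1) acc=0 (h:0 v:0)
  [2] (1,1) acc=13 (h:4 v:13)
OS (2×2 grid), PE[1][1]:
  [0] (1,1) acc=0 (h:0 v:0)
  [1] (1,1) acc=0 (h:0 v:0)
  [2] (1,1) acc=40 (h:8 v:5)
RS (2×2 grid), PE[1][1]:
  [0] (1,1) acc=0 (h:0 v:0)
  [1] (1,1) acc=0 (h:0 v:0)
  [2] (1,1) acc=76 (h:76 v:4)

dataflow = WS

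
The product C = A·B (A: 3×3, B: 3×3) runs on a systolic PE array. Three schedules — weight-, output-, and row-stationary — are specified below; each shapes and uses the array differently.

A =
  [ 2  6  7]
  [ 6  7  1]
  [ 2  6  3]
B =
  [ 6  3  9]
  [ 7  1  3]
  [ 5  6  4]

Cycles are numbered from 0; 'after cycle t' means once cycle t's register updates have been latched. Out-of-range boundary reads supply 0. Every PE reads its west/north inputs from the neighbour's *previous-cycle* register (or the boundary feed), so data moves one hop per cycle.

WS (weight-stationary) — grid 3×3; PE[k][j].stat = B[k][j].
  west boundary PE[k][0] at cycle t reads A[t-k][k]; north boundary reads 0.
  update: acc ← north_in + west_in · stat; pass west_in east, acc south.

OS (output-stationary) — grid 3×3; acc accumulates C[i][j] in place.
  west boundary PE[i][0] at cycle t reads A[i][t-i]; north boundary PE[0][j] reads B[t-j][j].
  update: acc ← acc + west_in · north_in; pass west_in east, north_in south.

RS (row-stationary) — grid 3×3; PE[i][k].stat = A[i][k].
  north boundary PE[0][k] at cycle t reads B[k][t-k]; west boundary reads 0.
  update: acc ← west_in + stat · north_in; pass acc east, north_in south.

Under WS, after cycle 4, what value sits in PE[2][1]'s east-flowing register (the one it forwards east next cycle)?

register = 1

Tracing WS — 3×3 array, target PE[2][1]:
  t=0 PE[1][1]: acc=0 h=0 v=0
  t=0 PE[2][0]: acc=0 h=0 v=0
  t=0 PE[2][1]: acc=0 h=0 v=0
  t=1 PE[1][1]: acc=0 h=0 v=0
  t=1 PE[2][0]: acc=0 h=0 v=0
  t=1 PE[2][1]: acc=0 h=0 v=0
  t=2 PE[1][1]: acc=12 h=6 v=12
  t=2 PE[2][0]: acc=89 h=7 v=89
  t=2 PE[2][1]: acc=0 h=0 v=0
  t=3 PE[1][1]: acc=25 h=7 v=25
  t=3 PE[2][0]: acc=90 h=1 v=90
  t=3 PE[2][1]: acc=54 h=7 v=54
  t=4 PE[1][1]: acc=12 h=6 v=12
  t=4 PE[2][0]: acc=69 h=3 v=69
  t=4 PE[2][1]: acc=31 h=1 v=31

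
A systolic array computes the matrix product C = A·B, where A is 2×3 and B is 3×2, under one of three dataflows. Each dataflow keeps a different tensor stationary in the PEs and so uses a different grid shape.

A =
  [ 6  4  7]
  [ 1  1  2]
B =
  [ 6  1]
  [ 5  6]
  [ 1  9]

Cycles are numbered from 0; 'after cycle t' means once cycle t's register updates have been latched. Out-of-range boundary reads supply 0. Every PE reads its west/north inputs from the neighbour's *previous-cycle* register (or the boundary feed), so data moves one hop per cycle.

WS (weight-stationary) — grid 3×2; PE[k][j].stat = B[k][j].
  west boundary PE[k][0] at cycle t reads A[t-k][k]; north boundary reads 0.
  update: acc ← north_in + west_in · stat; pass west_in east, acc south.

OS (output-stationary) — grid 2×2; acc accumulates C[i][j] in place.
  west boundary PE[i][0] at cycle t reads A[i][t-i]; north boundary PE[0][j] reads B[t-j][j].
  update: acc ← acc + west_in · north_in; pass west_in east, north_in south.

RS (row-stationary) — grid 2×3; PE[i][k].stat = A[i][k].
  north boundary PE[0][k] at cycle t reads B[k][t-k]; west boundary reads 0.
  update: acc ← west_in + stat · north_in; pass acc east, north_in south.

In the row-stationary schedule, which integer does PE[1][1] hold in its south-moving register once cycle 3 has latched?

RS (2×3). Following PE[1][1] plus its west/north inputs:
  [0] (0,1) acc=0 (h:0 v:0)
  [0] (1,0) acc=0 (h:0 v:0)
  [0] (1,1) acc=0 (h:0 v:0)
  [1] (0,1) acc=56 (h:56 v:5)
  [1] (1,0) acc=6 (h:6 v:6)
  [1] (1,1) acc=0 (h:0 v:0)
  [2] (0,1) acc=30 (h:30 v:6)
  [2] (1,0) acc=1 (h:1 v:1)
  [2] (1,1) acc=11 (h:11 v:5)
  [3] (0,1) acc=0 (h:0 v:0)
  [3] (1,0) acc=0 (h:0 v:0)
  [3] (1,1) acc=7 (h:7 v:6)

register = 6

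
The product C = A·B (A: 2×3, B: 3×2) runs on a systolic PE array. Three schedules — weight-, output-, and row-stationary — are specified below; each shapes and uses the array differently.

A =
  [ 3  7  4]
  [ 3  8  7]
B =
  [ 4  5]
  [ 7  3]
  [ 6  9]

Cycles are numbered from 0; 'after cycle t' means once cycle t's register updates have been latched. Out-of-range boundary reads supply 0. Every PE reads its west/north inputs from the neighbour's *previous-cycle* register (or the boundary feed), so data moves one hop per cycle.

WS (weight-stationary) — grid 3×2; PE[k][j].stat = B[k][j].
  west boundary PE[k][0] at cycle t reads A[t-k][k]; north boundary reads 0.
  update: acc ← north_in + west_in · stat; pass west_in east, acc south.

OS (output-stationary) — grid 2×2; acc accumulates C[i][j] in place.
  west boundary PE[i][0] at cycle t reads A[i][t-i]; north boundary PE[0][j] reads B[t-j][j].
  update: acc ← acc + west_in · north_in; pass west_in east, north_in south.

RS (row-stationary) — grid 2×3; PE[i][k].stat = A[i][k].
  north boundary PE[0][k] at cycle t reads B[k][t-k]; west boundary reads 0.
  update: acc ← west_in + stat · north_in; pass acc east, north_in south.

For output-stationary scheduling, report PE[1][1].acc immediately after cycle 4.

PE[1][1].acc = 102

OS (2×2). Following PE[1][1] plus its west/north inputs:
  c0 r0c1: 0 / 0 / 0
  c0 r1c0: 0 / 0 / 0
  c0 r1c1: 0 / 0 / 0
  c1 r0c1: 15 / 3 / 5
  c1 r1c0: 12 / 3 / 4
  c1 r1c1: 0 / 0 / 0
  c2 r0c1: 36 / 7 / 3
  c2 r1c0: 68 / 8 / 7
  c2 r1c1: 15 / 3 / 5
  c3 r0c1: 72 / 4 / 9
  c3 r1c0: 110 / 7 / 6
  c3 r1c1: 39 / 8 / 3
  c4 r0c1: 72 / 0 / 0
  c4 r1c0: 110 / 0 / 0
  c4 r1c1: 102 / 7 / 9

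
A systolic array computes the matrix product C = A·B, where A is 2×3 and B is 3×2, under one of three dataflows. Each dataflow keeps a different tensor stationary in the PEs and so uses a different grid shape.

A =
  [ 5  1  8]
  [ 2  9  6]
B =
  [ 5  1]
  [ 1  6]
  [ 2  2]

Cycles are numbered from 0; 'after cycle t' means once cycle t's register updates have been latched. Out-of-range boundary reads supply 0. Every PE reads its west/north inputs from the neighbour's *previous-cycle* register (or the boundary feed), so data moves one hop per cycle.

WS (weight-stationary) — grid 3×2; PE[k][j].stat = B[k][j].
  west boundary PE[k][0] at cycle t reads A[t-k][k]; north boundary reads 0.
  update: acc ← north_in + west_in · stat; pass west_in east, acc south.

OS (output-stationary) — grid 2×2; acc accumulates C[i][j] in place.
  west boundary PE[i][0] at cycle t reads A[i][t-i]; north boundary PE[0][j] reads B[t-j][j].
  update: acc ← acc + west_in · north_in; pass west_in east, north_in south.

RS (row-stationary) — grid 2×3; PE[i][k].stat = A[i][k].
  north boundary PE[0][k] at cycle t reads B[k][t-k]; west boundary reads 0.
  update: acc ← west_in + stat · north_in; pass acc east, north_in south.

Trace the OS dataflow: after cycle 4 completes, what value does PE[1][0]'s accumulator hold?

PE[1][0].acc = 31

OS on a 2×2 grid — tracing PE[1][0] and its feeders:
  step 0 · PE0,0: acc=25; fwd→5 fwd↓5
  step 0 · PE1,0: acc=0; fwd→0 fwd↓0
  step 1 · PE0,0: acc=26; fwd→1 fwd↓1
  step 1 · PE1,0: acc=10; fwd→2 fwd↓5
  step 2 · PE0,0: acc=42; fwd→8 fwd↓2
  step 2 · PE1,0: acc=19; fwd→9 fwd↓1
  step 3 · PE0,0: acc=42; fwd→0 fwd↓0
  step 3 · PE1,0: acc=31; fwd→6 fwd↓2
  step 4 · PE0,0: acc=42; fwd→0 fwd↓0
  step 4 · PE1,0: acc=31; fwd→0 fwd↓0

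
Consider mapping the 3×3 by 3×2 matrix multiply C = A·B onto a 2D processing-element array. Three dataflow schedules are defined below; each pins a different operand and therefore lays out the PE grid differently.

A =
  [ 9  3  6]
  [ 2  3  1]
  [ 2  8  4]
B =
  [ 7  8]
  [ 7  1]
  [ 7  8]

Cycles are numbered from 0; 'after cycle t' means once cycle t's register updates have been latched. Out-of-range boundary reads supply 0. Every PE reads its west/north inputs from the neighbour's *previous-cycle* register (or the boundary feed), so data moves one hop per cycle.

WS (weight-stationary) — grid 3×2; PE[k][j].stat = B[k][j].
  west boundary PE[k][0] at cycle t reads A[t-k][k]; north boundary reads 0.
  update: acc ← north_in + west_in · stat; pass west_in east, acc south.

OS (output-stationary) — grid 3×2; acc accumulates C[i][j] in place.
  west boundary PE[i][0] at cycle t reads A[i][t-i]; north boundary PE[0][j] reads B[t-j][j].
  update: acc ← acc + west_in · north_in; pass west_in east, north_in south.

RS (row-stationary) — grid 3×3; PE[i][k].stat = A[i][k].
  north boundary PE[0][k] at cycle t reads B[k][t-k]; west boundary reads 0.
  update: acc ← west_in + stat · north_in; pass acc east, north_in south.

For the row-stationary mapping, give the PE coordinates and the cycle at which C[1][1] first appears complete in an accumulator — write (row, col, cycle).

RS: C[1][1] accumulates in PE[1][2]:
  [0] (1,2) acc=0 (h:0 v:0)
  [1] (1,2) acc=0 (h:0 v:0)
  [2] (1,2) acc=0 (h:0 v:0)
  [3] (1,2) acc=42 (h:42 v:7)
  [4] (1,2) acc=27 (h:27 v:8)

(row, col, cycle) = (1, 2, 4)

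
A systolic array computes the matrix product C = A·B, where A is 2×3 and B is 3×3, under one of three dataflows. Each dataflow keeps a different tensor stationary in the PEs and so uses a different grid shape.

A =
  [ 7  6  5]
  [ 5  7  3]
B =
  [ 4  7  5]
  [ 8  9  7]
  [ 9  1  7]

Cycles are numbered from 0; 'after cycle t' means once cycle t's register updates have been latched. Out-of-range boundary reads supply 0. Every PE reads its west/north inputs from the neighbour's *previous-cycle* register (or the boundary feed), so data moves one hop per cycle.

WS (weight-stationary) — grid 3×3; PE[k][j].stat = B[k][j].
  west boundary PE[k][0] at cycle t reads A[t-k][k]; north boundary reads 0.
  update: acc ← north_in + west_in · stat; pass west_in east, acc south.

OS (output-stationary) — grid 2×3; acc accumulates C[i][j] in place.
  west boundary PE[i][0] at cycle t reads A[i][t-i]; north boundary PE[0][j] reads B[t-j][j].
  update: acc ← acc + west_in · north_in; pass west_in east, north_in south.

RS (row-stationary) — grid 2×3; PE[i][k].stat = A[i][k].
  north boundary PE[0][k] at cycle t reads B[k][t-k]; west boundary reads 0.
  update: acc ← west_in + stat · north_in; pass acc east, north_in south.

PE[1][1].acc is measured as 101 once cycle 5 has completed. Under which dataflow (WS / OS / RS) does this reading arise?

dataflow = OS

— WS: 3×3; PE[1][1] trace:
  step 0 · PE1,1: acc=0; fwd→0 fwd↓0
  step 1 · PE1,1: acc=0; fwd→0 fwd↓0
  step 2 · PE1,1: acc=103; fwd→6 fwd↓103
  step 3 · PE1,1: acc=98; fwd→7 fwd↓98
  step 4 · PE1,1: acc=0; fwd→0 fwd↓0
  step 5 · PE1,1: acc=0; fwd→0 fwd↓0
— OS: 2×3; PE[1][1] trace:
  step 0 · PE1,1: acc=0; fwd→0 fwd↓0
  step 1 · PE1,1: acc=0; fwd→0 fwd↓0
  step 2 · PE1,1: acc=35; fwd→5 fwd↓7
  step 3 · PE1,1: acc=98; fwd→7 fwd↓9
  step 4 · PE1,1: acc=101; fwd→3 fwd↓1
  step 5 · PE1,1: acc=101; fwd→0 fwd↓0
— RS: 2×3; PE[1][1] trace:
  step 0 · PE1,1: acc=0; fwd→0 fwd↓0
  step 1 · PE1,1: acc=0; fwd→0 fwd↓0
  step 2 · PE1,1: acc=76; fwd→76 fwd↓8
  step 3 · PE1,1: acc=98; fwd→98 fwd↓9
  step 4 · PE1,1: acc=74; fwd→74 fwd↓7
  step 5 · PE1,1: acc=0; fwd→0 fwd↓0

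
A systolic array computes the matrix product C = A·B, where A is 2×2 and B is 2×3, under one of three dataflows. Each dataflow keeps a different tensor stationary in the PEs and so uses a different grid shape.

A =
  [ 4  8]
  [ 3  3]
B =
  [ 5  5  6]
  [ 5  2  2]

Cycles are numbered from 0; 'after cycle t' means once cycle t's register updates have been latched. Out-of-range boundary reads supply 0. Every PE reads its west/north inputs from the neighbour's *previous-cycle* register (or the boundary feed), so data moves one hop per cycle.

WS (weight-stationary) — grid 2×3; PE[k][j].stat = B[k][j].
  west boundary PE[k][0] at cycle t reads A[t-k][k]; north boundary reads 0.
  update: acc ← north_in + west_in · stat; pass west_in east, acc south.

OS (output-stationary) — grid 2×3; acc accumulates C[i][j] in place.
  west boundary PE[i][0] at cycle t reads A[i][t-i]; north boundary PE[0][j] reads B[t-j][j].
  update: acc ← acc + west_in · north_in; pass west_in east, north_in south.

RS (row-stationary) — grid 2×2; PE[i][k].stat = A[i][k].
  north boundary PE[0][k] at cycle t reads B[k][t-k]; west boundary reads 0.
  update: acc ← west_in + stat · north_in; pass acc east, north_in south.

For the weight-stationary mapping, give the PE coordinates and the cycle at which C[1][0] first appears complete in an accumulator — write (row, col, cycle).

WS — PE[1][0] is where C[1][0] collects:
  @0  [1,0]  acc 0  |  →0  ↓0
  @1  [1,0]  acc 60  |  →8  ↓60
  @2  [1,0]  acc 30  |  →3  ↓30

(row, col, cycle) = (1, 0, 2)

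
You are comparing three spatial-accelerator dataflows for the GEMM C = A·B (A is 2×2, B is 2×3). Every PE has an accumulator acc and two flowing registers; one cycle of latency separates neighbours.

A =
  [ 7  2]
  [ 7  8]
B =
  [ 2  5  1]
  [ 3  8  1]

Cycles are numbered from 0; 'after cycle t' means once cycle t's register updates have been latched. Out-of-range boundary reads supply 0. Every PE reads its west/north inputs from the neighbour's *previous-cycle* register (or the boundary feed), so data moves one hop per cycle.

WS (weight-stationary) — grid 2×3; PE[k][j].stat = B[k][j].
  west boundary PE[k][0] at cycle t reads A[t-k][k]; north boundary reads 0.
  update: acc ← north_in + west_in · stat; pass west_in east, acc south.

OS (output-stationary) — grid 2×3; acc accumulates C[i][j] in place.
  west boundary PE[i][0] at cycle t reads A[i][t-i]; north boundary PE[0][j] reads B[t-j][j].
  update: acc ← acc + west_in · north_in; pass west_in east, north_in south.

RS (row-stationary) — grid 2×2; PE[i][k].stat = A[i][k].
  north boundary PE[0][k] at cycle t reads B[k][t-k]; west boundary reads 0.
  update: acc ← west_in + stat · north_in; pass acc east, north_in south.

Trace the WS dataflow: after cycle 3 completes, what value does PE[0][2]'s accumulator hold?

Tracing WS — 2×3 array, target PE[0][2]:
  step 0 · PE0,1: acc=0; fwd→0 fwd↓0
  step 0 · PE0,2: acc=0; fwd→0 fwd↓0
  step 1 · PE0,1: acc=35; fwd→7 fwd↓35
  step 1 · PE0,2: acc=0; fwd→0 fwd↓0
  step 2 · PE0,1: acc=35; fwd→7 fwd↓35
  step 2 · PE0,2: acc=7; fwd→7 fwd↓7
  step 3 · PE0,1: acc=0; fwd→0 fwd↓0
  step 3 · PE0,2: acc=7; fwd→7 fwd↓7

PE[0][2].acc = 7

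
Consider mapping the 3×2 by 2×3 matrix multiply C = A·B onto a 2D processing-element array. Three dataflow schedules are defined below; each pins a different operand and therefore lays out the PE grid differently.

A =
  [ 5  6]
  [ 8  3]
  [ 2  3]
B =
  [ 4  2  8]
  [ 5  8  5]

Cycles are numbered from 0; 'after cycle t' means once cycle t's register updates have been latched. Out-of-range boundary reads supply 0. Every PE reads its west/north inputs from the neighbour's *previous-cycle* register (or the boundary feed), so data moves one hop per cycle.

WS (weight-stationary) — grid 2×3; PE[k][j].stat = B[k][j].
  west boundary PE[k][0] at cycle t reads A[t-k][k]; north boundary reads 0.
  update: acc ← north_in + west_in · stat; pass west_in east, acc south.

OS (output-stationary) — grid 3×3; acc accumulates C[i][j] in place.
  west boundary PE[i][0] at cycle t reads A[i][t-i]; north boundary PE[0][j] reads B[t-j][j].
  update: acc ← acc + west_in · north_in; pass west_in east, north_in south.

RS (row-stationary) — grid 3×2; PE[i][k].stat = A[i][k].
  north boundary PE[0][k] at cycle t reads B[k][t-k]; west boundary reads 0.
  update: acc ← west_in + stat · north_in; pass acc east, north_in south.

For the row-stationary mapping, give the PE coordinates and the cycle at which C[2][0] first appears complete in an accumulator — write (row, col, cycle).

(row, col, cycle) = (2, 1, 3)

RS — PE[2][1] is where C[2][0] collects:
  c0 r2c1: 0 / 0 / 0
  c1 r2c1: 0 / 0 / 0
  c2 r2c1: 0 / 0 / 0
  c3 r2c1: 23 / 23 / 5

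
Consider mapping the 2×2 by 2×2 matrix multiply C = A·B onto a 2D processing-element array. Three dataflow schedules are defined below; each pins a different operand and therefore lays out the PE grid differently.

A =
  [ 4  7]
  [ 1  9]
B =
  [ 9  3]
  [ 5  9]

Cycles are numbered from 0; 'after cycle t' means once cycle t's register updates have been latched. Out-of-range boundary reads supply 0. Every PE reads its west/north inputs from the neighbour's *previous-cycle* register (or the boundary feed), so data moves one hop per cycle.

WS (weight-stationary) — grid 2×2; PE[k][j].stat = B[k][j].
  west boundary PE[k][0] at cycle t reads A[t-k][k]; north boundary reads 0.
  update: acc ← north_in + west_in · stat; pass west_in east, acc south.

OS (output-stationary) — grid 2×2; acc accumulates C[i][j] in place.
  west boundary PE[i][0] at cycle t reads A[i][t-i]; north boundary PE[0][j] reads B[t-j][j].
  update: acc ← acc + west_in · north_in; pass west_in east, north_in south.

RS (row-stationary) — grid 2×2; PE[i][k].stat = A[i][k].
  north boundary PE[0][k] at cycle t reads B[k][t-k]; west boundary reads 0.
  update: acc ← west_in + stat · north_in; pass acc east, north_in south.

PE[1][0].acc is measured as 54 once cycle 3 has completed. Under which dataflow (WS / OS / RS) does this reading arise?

WS (2×2 grid), PE[1][0]:
  [0] (1,0) acc=0 (h:0 v:0)
  [1] (1,0) acc=71 (h:7 v:71)
  [2] (1,0) acc=54 (h:9 v:54)
  [3] (1,0) acc=0 (h:0 v:0)
OS (2×2 grid), PE[1][0]:
  [0] (1,0) acc=0 (h:0 v:0)
  [1] (1,0) acc=9 (h:1 v:9)
  [2] (1,0) acc=54 (h:9 v:5)
  [3] (1,0) acc=54 (h:0 v:0)
RS (2×2 grid), PE[1][0]:
  [0] (1,0) acc=0 (h:0 v:0)
  [1] (1,0) acc=9 (h:9 v:9)
  [2] (1,0) acc=3 (h:3 v:3)
  [3] (1,0) acc=0 (h:0 v:0)

dataflow = OS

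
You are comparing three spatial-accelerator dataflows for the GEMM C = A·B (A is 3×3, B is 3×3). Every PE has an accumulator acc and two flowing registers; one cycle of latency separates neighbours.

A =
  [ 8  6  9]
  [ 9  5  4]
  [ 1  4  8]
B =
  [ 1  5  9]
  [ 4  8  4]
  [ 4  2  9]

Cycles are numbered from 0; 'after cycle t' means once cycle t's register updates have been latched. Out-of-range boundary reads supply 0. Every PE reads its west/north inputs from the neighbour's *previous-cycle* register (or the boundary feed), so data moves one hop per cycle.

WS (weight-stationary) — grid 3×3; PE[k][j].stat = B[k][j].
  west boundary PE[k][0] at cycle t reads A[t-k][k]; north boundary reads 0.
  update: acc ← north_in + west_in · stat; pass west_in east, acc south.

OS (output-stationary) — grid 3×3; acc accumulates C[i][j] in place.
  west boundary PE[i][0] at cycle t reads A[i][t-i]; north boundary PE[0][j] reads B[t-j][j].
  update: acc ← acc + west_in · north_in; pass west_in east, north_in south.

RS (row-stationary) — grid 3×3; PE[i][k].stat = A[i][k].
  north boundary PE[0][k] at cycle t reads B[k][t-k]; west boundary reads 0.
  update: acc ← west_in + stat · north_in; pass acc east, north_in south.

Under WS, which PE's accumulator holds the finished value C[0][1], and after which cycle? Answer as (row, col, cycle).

(row, col, cycle) = (2, 1, 3)

WS: C[0][1] accumulates in PE[2][1]:
  @0  [2,1]  acc 0  |  →0  ↓0
  @1  [2,1]  acc 0  |  →0  ↓0
  @2  [2,1]  acc 0  |  →0  ↓0
  @3  [2,1]  acc 106  |  →9  ↓106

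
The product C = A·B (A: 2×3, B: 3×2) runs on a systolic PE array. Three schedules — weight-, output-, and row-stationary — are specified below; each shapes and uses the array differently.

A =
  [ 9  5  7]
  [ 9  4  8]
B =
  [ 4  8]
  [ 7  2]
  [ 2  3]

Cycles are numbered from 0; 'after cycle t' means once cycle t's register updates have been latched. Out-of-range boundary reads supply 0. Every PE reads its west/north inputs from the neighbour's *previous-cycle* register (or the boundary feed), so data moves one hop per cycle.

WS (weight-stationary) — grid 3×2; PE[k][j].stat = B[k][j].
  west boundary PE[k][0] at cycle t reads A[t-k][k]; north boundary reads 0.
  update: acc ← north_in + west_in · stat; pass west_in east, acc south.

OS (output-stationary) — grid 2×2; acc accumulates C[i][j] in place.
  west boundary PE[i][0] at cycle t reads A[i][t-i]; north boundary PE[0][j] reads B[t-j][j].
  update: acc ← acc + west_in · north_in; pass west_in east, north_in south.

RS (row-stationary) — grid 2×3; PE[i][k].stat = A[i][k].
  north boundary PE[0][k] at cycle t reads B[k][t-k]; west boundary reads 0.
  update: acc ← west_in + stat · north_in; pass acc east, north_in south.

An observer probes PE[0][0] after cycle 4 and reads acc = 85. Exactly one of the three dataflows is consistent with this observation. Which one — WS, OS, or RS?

WS [3×2] PE[0][0] across cycles:
  [0] (0,0) acc=36 (h:9 v:36)
  [1] (0,0) acc=36 (h:9 v:36)
  [2] (0,0) acc=0 (h:0 v:0)
  [3] (0,0) acc=0 (h:0 v:0)
  [4] (0,0) acc=0 (h:0 v:0)
OS [2×2] PE[0][0] across cycles:
  [0] (0,0) acc=36 (h:9 v:4)
  [1] (0,0) acc=71 (h:5 v:7)
  [2] (0,0) acc=85 (h:7 v:2)
  [3] (0,0) acc=85 (h:0 v:0)
  [4] (0,0) acc=85 (h:0 v:0)
RS [2×3] PE[0][0] across cycles:
  [0] (0,0) acc=36 (h:36 v:4)
  [1] (0,0) acc=72 (h:72 v:8)
  [2] (0,0) acc=0 (h:0 v:0)
  [3] (0,0) acc=0 (h:0 v:0)
  [4] (0,0) acc=0 (h:0 v:0)

dataflow = OS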